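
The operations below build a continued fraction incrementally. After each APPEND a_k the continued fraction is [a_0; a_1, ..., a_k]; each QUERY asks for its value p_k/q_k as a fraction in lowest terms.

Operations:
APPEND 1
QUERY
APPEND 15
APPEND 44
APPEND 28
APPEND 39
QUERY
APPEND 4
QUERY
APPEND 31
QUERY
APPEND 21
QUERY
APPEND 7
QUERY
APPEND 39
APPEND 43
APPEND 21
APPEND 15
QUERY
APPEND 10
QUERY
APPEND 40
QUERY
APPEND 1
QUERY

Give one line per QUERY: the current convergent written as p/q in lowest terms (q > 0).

APPEND 1: p_0 = 1·1 + 0 = 1, q_0 = 1·0 + 1 = 1 → 1/1
APPEND 15: p_1 = 15·1 + 1 = 16, q_1 = 15·1 + 0 = 15 → 16/15
APPEND 44: p_2 = 44·16 + 1 = 705, q_2 = 44·15 + 1 = 661 → 705/661
APPEND 28: p_3 = 28·705 + 16 = 19756, q_3 = 28·661 + 15 = 18523 → 19756/18523
APPEND 39: p_4 = 39·19756 + 705 = 771189, q_4 = 39·18523 + 661 = 723058 → 771189/723058
APPEND 4: p_5 = 4·771189 + 19756 = 3104512, q_5 = 4·723058 + 18523 = 2910755 → 3104512/2910755
APPEND 31: p_6 = 31·3104512 + 771189 = 97011061, q_6 = 31·2910755 + 723058 = 90956463 → 97011061/90956463
APPEND 21: p_7 = 21·97011061 + 3104512 = 2040336793, q_7 = 21·90956463 + 2910755 = 1912996478 → 2040336793/1912996478
APPEND 7: p_8 = 7·2040336793 + 97011061 = 14379368612, q_8 = 7·1912996478 + 90956463 = 13481931809 → 14379368612/13481931809
APPEND 39: p_9 = 39·14379368612 + 2040336793 = 562835712661, q_9 = 39·13481931809 + 1912996478 = 527708337029 → 562835712661/527708337029
APPEND 43: p_10 = 43·562835712661 + 14379368612 = 24216315013035, q_10 = 43·527708337029 + 13481931809 = 22704940424056 → 24216315013035/22704940424056
APPEND 21: p_11 = 21·24216315013035 + 562835712661 = 509105450986396, q_11 = 21·22704940424056 + 527708337029 = 477331457242205 → 509105450986396/477331457242205
APPEND 15: p_12 = 15·509105450986396 + 24216315013035 = 7660798079808975, q_12 = 15·477331457242205 + 22704940424056 = 7182676799057131 → 7660798079808975/7182676799057131
APPEND 10: p_13 = 10·7660798079808975 + 509105450986396 = 77117086249076146, q_13 = 10·7182676799057131 + 477331457242205 = 72304099447813515 → 77117086249076146/72304099447813515
APPEND 40: p_14 = 40·77117086249076146 + 7660798079808975 = 3092344248042854815, q_14 = 40·72304099447813515 + 7182676799057131 = 2899346654711597731 → 3092344248042854815/2899346654711597731
APPEND 1: p_15 = 1·3092344248042854815 + 77117086249076146 = 3169461334291930961, q_15 = 1·2899346654711597731 + 72304099447813515 = 2971650754159411246 → 3169461334291930961/2971650754159411246

1/1
771189/723058
3104512/2910755
97011061/90956463
2040336793/1912996478
14379368612/13481931809
7660798079808975/7182676799057131
77117086249076146/72304099447813515
3092344248042854815/2899346654711597731
3169461334291930961/2971650754159411246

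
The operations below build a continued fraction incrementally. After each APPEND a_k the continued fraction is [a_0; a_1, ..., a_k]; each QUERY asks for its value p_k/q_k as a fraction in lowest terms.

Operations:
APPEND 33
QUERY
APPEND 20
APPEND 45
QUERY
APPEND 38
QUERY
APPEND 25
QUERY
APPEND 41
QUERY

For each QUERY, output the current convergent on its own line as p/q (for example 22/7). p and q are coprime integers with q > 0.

APPEND 33: p_0 = 33·1 + 0 = 33, q_0 = 33·0 + 1 = 1 → 33/1
APPEND 20: p_1 = 20·33 + 1 = 661, q_1 = 20·1 + 0 = 20 → 661/20
APPEND 45: p_2 = 45·661 + 33 = 29778, q_2 = 45·20 + 1 = 901 → 29778/901
APPEND 38: p_3 = 38·29778 + 661 = 1132225, q_3 = 38·901 + 20 = 34258 → 1132225/34258
APPEND 25: p_4 = 25·1132225 + 29778 = 28335403, q_4 = 25·34258 + 901 = 857351 → 28335403/857351
APPEND 41: p_5 = 41·28335403 + 1132225 = 1162883748, q_5 = 41·857351 + 34258 = 35185649 → 1162883748/35185649

33/1
29778/901
1132225/34258
28335403/857351
1162883748/35185649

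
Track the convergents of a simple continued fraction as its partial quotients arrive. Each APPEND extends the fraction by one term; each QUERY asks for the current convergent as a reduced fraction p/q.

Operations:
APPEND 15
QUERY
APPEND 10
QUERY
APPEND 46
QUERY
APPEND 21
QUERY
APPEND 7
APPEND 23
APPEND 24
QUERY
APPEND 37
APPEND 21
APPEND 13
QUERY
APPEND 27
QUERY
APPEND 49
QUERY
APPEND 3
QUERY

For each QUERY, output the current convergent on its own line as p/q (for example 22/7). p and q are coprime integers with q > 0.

APPEND 15: p_0 = 15·1 + 0 = 15, q_0 = 15·0 + 1 = 1 → 15/1
APPEND 10: p_1 = 10·15 + 1 = 151, q_1 = 10·1 + 0 = 10 → 151/10
APPEND 46: p_2 = 46·151 + 15 = 6961, q_2 = 46·10 + 1 = 461 → 6961/461
APPEND 21: p_3 = 21·6961 + 151 = 146332, q_3 = 21·461 + 10 = 9691 → 146332/9691
APPEND 7: p_4 = 7·146332 + 6961 = 1031285, q_4 = 7·9691 + 461 = 68298 → 1031285/68298
APPEND 23: p_5 = 23·1031285 + 146332 = 23865887, q_5 = 23·68298 + 9691 = 1580545 → 23865887/1580545
APPEND 24: p_6 = 24·23865887 + 1031285 = 573812573, q_6 = 24·1580545 + 68298 = 38001378 → 573812573/38001378
APPEND 37: p_7 = 37·573812573 + 23865887 = 21254931088, q_7 = 37·38001378 + 1580545 = 1407631531 → 21254931088/1407631531
APPEND 21: p_8 = 21·21254931088 + 573812573 = 446927365421, q_8 = 21·1407631531 + 38001378 = 29598263529 → 446927365421/29598263529
APPEND 13: p_9 = 13·446927365421 + 21254931088 = 5831310681561, q_9 = 13·29598263529 + 1407631531 = 386185057408 → 5831310681561/386185057408
APPEND 27: p_10 = 27·5831310681561 + 446927365421 = 157892315767568, q_10 = 27·386185057408 + 29598263529 = 10456594813545 → 157892315767568/10456594813545
APPEND 49: p_11 = 49·157892315767568 + 5831310681561 = 7742554783292393, q_11 = 49·10456594813545 + 386185057408 = 512759330921113 → 7742554783292393/512759330921113
APPEND 3: p_12 = 3·7742554783292393 + 157892315767568 = 23385556665644747, q_12 = 3·512759330921113 + 10456594813545 = 1548734587576884 → 23385556665644747/1548734587576884

15/1
151/10
6961/461
146332/9691
573812573/38001378
5831310681561/386185057408
157892315767568/10456594813545
7742554783292393/512759330921113
23385556665644747/1548734587576884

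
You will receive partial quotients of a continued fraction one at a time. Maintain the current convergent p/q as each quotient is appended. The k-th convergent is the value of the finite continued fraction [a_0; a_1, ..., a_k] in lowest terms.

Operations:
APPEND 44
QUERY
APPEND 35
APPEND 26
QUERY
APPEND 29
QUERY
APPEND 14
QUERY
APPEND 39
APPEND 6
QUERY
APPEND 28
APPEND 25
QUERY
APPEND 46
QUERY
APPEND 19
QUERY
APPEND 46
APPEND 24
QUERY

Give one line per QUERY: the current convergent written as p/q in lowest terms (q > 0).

APPEND 44: p_0 = 44·1 + 0 = 44, q_0 = 44·0 + 1 = 1 → 44/1
APPEND 35: p_1 = 35·44 + 1 = 1541, q_1 = 35·1 + 0 = 35 → 1541/35
APPEND 26: p_2 = 26·1541 + 44 = 40110, q_2 = 26·35 + 1 = 911 → 40110/911
APPEND 29: p_3 = 29·40110 + 1541 = 1164731, q_3 = 29·911 + 35 = 26454 → 1164731/26454
APPEND 14: p_4 = 14·1164731 + 40110 = 16346344, q_4 = 14·26454 + 911 = 371267 → 16346344/371267
APPEND 39: p_5 = 39·16346344 + 1164731 = 638672147, q_5 = 39·371267 + 26454 = 14505867 → 638672147/14505867
APPEND 6: p_6 = 6·638672147 + 16346344 = 3848379226, q_6 = 6·14505867 + 371267 = 87406469 → 3848379226/87406469
APPEND 28: p_7 = 28·3848379226 + 638672147 = 108393290475, q_7 = 28·87406469 + 14505867 = 2461886999 → 108393290475/2461886999
APPEND 25: p_8 = 25·108393290475 + 3848379226 = 2713680641101, q_8 = 25·2461886999 + 87406469 = 61634581444 → 2713680641101/61634581444
APPEND 46: p_9 = 46·2713680641101 + 108393290475 = 124937702781121, q_9 = 46·61634581444 + 2461886999 = 2837652633423 → 124937702781121/2837652633423
APPEND 19: p_10 = 19·124937702781121 + 2713680641101 = 2376530033482400, q_10 = 19·2837652633423 + 61634581444 = 53977034616481 → 2376530033482400/53977034616481
APPEND 46: p_11 = 46·2376530033482400 + 124937702781121 = 109445319242971521, q_11 = 46·53977034616481 + 2837652633423 = 2485781244991549 → 109445319242971521/2485781244991549
APPEND 24: p_12 = 24·109445319242971521 + 2376530033482400 = 2629064191864798904, q_12 = 24·2485781244991549 + 53977034616481 = 59712726914413657 → 2629064191864798904/59712726914413657

44/1
40110/911
1164731/26454
16346344/371267
3848379226/87406469
2713680641101/61634581444
124937702781121/2837652633423
2376530033482400/53977034616481
2629064191864798904/59712726914413657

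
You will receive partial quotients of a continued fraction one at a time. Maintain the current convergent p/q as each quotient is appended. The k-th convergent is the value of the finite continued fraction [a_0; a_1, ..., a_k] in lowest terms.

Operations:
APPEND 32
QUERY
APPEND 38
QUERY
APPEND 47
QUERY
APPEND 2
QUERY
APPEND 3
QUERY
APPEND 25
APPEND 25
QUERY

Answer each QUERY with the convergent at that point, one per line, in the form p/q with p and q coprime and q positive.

32/1
1217/38
57231/1787
115679/3612
404268/12623
255963743/7992298

APPEND 32: p_0 = 32·1 + 0 = 32, q_0 = 32·0 + 1 = 1 → 32/1
APPEND 38: p_1 = 38·32 + 1 = 1217, q_1 = 38·1 + 0 = 38 → 1217/38
APPEND 47: p_2 = 47·1217 + 32 = 57231, q_2 = 47·38 + 1 = 1787 → 57231/1787
APPEND 2: p_3 = 2·57231 + 1217 = 115679, q_3 = 2·1787 + 38 = 3612 → 115679/3612
APPEND 3: p_4 = 3·115679 + 57231 = 404268, q_4 = 3·3612 + 1787 = 12623 → 404268/12623
APPEND 25: p_5 = 25·404268 + 115679 = 10222379, q_5 = 25·12623 + 3612 = 319187 → 10222379/319187
APPEND 25: p_6 = 25·10222379 + 404268 = 255963743, q_6 = 25·319187 + 12623 = 7992298 → 255963743/7992298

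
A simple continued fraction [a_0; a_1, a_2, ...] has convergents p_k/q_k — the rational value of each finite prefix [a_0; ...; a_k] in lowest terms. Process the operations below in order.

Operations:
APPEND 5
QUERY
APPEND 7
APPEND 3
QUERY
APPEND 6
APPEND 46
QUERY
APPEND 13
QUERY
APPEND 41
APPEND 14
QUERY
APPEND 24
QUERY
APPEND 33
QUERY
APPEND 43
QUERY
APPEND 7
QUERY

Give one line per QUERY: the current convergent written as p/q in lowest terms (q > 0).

5/1
113/22
32957/6416
429155/83547
247225523/48129349
5951040864/1158536219
196631574035/38279824576
8461108724369/1647190992987
59424392644618/11568616775485

APPEND 5: p_0 = 5·1 + 0 = 5, q_0 = 5·0 + 1 = 1 → 5/1
APPEND 7: p_1 = 7·5 + 1 = 36, q_1 = 7·1 + 0 = 7 → 36/7
APPEND 3: p_2 = 3·36 + 5 = 113, q_2 = 3·7 + 1 = 22 → 113/22
APPEND 6: p_3 = 6·113 + 36 = 714, q_3 = 6·22 + 7 = 139 → 714/139
APPEND 46: p_4 = 46·714 + 113 = 32957, q_4 = 46·139 + 22 = 6416 → 32957/6416
APPEND 13: p_5 = 13·32957 + 714 = 429155, q_5 = 13·6416 + 139 = 83547 → 429155/83547
APPEND 41: p_6 = 41·429155 + 32957 = 17628312, q_6 = 41·83547 + 6416 = 3431843 → 17628312/3431843
APPEND 14: p_7 = 14·17628312 + 429155 = 247225523, q_7 = 14·3431843 + 83547 = 48129349 → 247225523/48129349
APPEND 24: p_8 = 24·247225523 + 17628312 = 5951040864, q_8 = 24·48129349 + 3431843 = 1158536219 → 5951040864/1158536219
APPEND 33: p_9 = 33·5951040864 + 247225523 = 196631574035, q_9 = 33·1158536219 + 48129349 = 38279824576 → 196631574035/38279824576
APPEND 43: p_10 = 43·196631574035 + 5951040864 = 8461108724369, q_10 = 43·38279824576 + 1158536219 = 1647190992987 → 8461108724369/1647190992987
APPEND 7: p_11 = 7·8461108724369 + 196631574035 = 59424392644618, q_11 = 7·1647190992987 + 38279824576 = 11568616775485 → 59424392644618/11568616775485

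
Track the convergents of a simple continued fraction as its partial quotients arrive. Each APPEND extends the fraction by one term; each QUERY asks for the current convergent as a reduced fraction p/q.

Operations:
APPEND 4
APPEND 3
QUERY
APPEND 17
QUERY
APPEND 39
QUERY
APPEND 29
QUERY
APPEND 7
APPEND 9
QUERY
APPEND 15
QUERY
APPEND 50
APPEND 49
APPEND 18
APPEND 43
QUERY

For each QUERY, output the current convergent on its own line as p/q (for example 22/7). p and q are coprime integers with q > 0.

13/3
225/52
8788/2031
255077/58951
16404020/3791143
247854627/57281833
471962595832585/109075561444849

APPEND 4: p_0 = 4·1 + 0 = 4, q_0 = 4·0 + 1 = 1 → 4/1
APPEND 3: p_1 = 3·4 + 1 = 13, q_1 = 3·1 + 0 = 3 → 13/3
APPEND 17: p_2 = 17·13 + 4 = 225, q_2 = 17·3 + 1 = 52 → 225/52
APPEND 39: p_3 = 39·225 + 13 = 8788, q_3 = 39·52 + 3 = 2031 → 8788/2031
APPEND 29: p_4 = 29·8788 + 225 = 255077, q_4 = 29·2031 + 52 = 58951 → 255077/58951
APPEND 7: p_5 = 7·255077 + 8788 = 1794327, q_5 = 7·58951 + 2031 = 414688 → 1794327/414688
APPEND 9: p_6 = 9·1794327 + 255077 = 16404020, q_6 = 9·414688 + 58951 = 3791143 → 16404020/3791143
APPEND 15: p_7 = 15·16404020 + 1794327 = 247854627, q_7 = 15·3791143 + 414688 = 57281833 → 247854627/57281833
APPEND 50: p_8 = 50·247854627 + 16404020 = 12409135370, q_8 = 50·57281833 + 3791143 = 2867882793 → 12409135370/2867882793
APPEND 49: p_9 = 49·12409135370 + 247854627 = 608295487757, q_9 = 49·2867882793 + 57281833 = 140583538690 → 608295487757/140583538690
APPEND 18: p_10 = 18·608295487757 + 12409135370 = 10961727914996, q_10 = 18·140583538690 + 2867882793 = 2533371579213 → 10961727914996/2533371579213
APPEND 43: p_11 = 43·10961727914996 + 608295487757 = 471962595832585, q_11 = 43·2533371579213 + 140583538690 = 109075561444849 → 471962595832585/109075561444849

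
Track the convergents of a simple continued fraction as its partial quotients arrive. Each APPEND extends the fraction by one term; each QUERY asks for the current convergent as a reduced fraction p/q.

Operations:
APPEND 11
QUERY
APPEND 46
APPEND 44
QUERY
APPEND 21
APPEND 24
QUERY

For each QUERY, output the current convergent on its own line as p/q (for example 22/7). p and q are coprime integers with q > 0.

APPEND 11: p_0 = 11·1 + 0 = 11, q_0 = 11·0 + 1 = 1 → 11/1
APPEND 46: p_1 = 46·11 + 1 = 507, q_1 = 46·1 + 0 = 46 → 507/46
APPEND 44: p_2 = 44·507 + 11 = 22319, q_2 = 44·46 + 1 = 2025 → 22319/2025
APPEND 21: p_3 = 21·22319 + 507 = 469206, q_3 = 21·2025 + 46 = 42571 → 469206/42571
APPEND 24: p_4 = 24·469206 + 22319 = 11283263, q_4 = 24·42571 + 2025 = 1023729 → 11283263/1023729

11/1
22319/2025
11283263/1023729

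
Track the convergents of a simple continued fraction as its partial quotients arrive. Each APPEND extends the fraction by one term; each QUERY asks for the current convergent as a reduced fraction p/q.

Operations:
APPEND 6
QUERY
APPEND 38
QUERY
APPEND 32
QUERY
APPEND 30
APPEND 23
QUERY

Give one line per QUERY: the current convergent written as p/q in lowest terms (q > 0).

APPEND 6: p_0 = 6·1 + 0 = 6, q_0 = 6·0 + 1 = 1 → 6/1
APPEND 38: p_1 = 38·6 + 1 = 229, q_1 = 38·1 + 0 = 38 → 229/38
APPEND 32: p_2 = 32·229 + 6 = 7334, q_2 = 32·38 + 1 = 1217 → 7334/1217
APPEND 30: p_3 = 30·7334 + 229 = 220249, q_3 = 30·1217 + 38 = 36548 → 220249/36548
APPEND 23: p_4 = 23·220249 + 7334 = 5073061, q_4 = 23·36548 + 1217 = 841821 → 5073061/841821

6/1
229/38
7334/1217
5073061/841821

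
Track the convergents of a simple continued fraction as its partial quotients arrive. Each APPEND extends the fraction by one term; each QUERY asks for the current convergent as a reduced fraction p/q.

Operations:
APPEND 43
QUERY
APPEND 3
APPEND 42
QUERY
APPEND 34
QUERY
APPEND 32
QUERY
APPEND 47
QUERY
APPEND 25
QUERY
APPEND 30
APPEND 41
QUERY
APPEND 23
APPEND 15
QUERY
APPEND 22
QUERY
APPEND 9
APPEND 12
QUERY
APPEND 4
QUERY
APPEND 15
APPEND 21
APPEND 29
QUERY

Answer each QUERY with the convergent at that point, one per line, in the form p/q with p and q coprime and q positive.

APPEND 43: p_0 = 43·1 + 0 = 43, q_0 = 43·0 + 1 = 1 → 43/1
APPEND 3: p_1 = 3·43 + 1 = 130, q_1 = 3·1 + 0 = 3 → 130/3
APPEND 42: p_2 = 42·130 + 43 = 5503, q_2 = 42·3 + 1 = 127 → 5503/127
APPEND 34: p_3 = 34·5503 + 130 = 187232, q_3 = 34·127 + 3 = 4321 → 187232/4321
APPEND 32: p_4 = 32·187232 + 5503 = 5996927, q_4 = 32·4321 + 127 = 138399 → 5996927/138399
APPEND 47: p_5 = 47·5996927 + 187232 = 282042801, q_5 = 47·138399 + 4321 = 6509074 → 282042801/6509074
APPEND 25: p_6 = 25·282042801 + 5996927 = 7057066952, q_6 = 25·6509074 + 138399 = 162865249 → 7057066952/162865249
APPEND 30: p_7 = 30·7057066952 + 282042801 = 211994051361, q_7 = 30·162865249 + 6509074 = 4892466544 → 211994051361/4892466544
APPEND 41: p_8 = 41·211994051361 + 7057066952 = 8698813172753, q_8 = 41·4892466544 + 162865249 = 200753993553 → 8698813172753/200753993553
APPEND 23: p_9 = 23·8698813172753 + 211994051361 = 200284697024680, q_9 = 23·200753993553 + 4892466544 = 4622234318263 → 200284697024680/4622234318263
APPEND 15: p_10 = 15·200284697024680 + 8698813172753 = 3012969268542953, q_10 = 15·4622234318263 + 200753993553 = 69534268767498 → 3012969268542953/69534268767498
APPEND 22: p_11 = 22·3012969268542953 + 200284697024680 = 66485608604969646, q_11 = 22·69534268767498 + 4622234318263 = 1534376147203219 → 66485608604969646/1534376147203219
APPEND 9: p_12 = 9·66485608604969646 + 3012969268542953 = 601383446713269767, q_12 = 9·1534376147203219 + 69534268767498 = 13878919593596469 → 601383446713269767/13878919593596469
APPEND 12: p_13 = 12·601383446713269767 + 66485608604969646 = 7283086969164206850, q_13 = 12·13878919593596469 + 1534376147203219 = 168081411270360847 → 7283086969164206850/168081411270360847
APPEND 4: p_14 = 4·7283086969164206850 + 601383446713269767 = 29733731323370097167, q_14 = 4·168081411270360847 + 13878919593596469 = 686204564675039857 → 29733731323370097167/686204564675039857
APPEND 15: p_15 = 15·29733731323370097167 + 7283086969164206850 = 453289056819715664355, q_15 = 15·686204564675039857 + 168081411270360847 = 10461149881395958702 → 453289056819715664355/10461149881395958702
APPEND 21: p_16 = 21·453289056819715664355 + 29733731323370097167 = 9548803924537399048622, q_16 = 21·10461149881395958702 + 686204564675039857 = 220370352073990172599 → 9548803924537399048622/220370352073990172599
APPEND 29: p_17 = 29·9548803924537399048622 + 453289056819715664355 = 277368602868404288074393, q_17 = 29·220370352073990172599 + 10461149881395958702 = 6401201360027110964073 → 277368602868404288074393/6401201360027110964073

43/1
5503/127
187232/4321
5996927/138399
282042801/6509074
7057066952/162865249
8698813172753/200753993553
3012969268542953/69534268767498
66485608604969646/1534376147203219
7283086969164206850/168081411270360847
29733731323370097167/686204564675039857
277368602868404288074393/6401201360027110964073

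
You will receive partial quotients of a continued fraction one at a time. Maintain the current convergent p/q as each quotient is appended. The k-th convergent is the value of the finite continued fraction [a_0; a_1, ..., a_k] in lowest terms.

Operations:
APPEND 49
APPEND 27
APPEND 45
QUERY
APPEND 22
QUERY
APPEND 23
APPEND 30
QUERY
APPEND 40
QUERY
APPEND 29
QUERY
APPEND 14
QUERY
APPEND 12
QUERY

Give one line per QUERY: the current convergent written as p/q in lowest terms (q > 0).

APPEND 49: p_0 = 49·1 + 0 = 49, q_0 = 49·0 + 1 = 1 → 49/1
APPEND 27: p_1 = 27·49 + 1 = 1324, q_1 = 27·1 + 0 = 27 → 1324/27
APPEND 45: p_2 = 45·1324 + 49 = 59629, q_2 = 45·27 + 1 = 1216 → 59629/1216
APPEND 22: p_3 = 22·59629 + 1324 = 1313162, q_3 = 22·1216 + 27 = 26779 → 1313162/26779
APPEND 23: p_4 = 23·1313162 + 59629 = 30262355, q_4 = 23·26779 + 1216 = 617133 → 30262355/617133
APPEND 30: p_5 = 30·30262355 + 1313162 = 909183812, q_5 = 30·617133 + 26779 = 18540769 → 909183812/18540769
APPEND 40: p_6 = 40·909183812 + 30262355 = 36397614835, q_6 = 40·18540769 + 617133 = 742247893 → 36397614835/742247893
APPEND 29: p_7 = 29·36397614835 + 909183812 = 1056440014027, q_7 = 29·742247893 + 18540769 = 21543729666 → 1056440014027/21543729666
APPEND 14: p_8 = 14·1056440014027 + 36397614835 = 14826557811213, q_8 = 14·21543729666 + 742247893 = 302354463217 → 14826557811213/302354463217
APPEND 12: p_9 = 12·14826557811213 + 1056440014027 = 178975133748583, q_9 = 12·302354463217 + 21543729666 = 3649797288270 → 178975133748583/3649797288270

59629/1216
1313162/26779
909183812/18540769
36397614835/742247893
1056440014027/21543729666
14826557811213/302354463217
178975133748583/3649797288270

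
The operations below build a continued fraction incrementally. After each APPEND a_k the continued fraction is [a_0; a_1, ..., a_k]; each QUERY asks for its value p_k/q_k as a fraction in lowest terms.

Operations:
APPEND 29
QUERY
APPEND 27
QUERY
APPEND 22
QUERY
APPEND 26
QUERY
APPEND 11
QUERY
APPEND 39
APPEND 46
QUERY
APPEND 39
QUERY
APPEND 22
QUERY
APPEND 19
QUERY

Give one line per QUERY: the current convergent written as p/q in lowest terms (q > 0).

29/1
784/27
17277/595
449986/15497
4967123/171062
8936685141/307769152
348724888282/12009683843
7680884227345/264520813698
146285525207837/5037905144105

APPEND 29: p_0 = 29·1 + 0 = 29, q_0 = 29·0 + 1 = 1 → 29/1
APPEND 27: p_1 = 27·29 + 1 = 784, q_1 = 27·1 + 0 = 27 → 784/27
APPEND 22: p_2 = 22·784 + 29 = 17277, q_2 = 22·27 + 1 = 595 → 17277/595
APPEND 26: p_3 = 26·17277 + 784 = 449986, q_3 = 26·595 + 27 = 15497 → 449986/15497
APPEND 11: p_4 = 11·449986 + 17277 = 4967123, q_4 = 11·15497 + 595 = 171062 → 4967123/171062
APPEND 39: p_5 = 39·4967123 + 449986 = 194167783, q_5 = 39·171062 + 15497 = 6686915 → 194167783/6686915
APPEND 46: p_6 = 46·194167783 + 4967123 = 8936685141, q_6 = 46·6686915 + 171062 = 307769152 → 8936685141/307769152
APPEND 39: p_7 = 39·8936685141 + 194167783 = 348724888282, q_7 = 39·307769152 + 6686915 = 12009683843 → 348724888282/12009683843
APPEND 22: p_8 = 22·348724888282 + 8936685141 = 7680884227345, q_8 = 22·12009683843 + 307769152 = 264520813698 → 7680884227345/264520813698
APPEND 19: p_9 = 19·7680884227345 + 348724888282 = 146285525207837, q_9 = 19·264520813698 + 12009683843 = 5037905144105 → 146285525207837/5037905144105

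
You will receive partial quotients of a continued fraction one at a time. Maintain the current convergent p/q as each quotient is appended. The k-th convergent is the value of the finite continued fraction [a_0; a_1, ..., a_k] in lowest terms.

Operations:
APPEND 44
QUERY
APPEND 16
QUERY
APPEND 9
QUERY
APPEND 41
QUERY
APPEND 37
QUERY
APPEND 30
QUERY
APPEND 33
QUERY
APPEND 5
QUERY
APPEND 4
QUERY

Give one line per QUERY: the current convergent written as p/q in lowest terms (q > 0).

44/1
705/16
6389/145
262654/5961
9724587/220702
292000264/6627021
9645733299/218912395
48520666759/1101188996
203728400335/4623668379

APPEND 44: p_0 = 44·1 + 0 = 44, q_0 = 44·0 + 1 = 1 → 44/1
APPEND 16: p_1 = 16·44 + 1 = 705, q_1 = 16·1 + 0 = 16 → 705/16
APPEND 9: p_2 = 9·705 + 44 = 6389, q_2 = 9·16 + 1 = 145 → 6389/145
APPEND 41: p_3 = 41·6389 + 705 = 262654, q_3 = 41·145 + 16 = 5961 → 262654/5961
APPEND 37: p_4 = 37·262654 + 6389 = 9724587, q_4 = 37·5961 + 145 = 220702 → 9724587/220702
APPEND 30: p_5 = 30·9724587 + 262654 = 292000264, q_5 = 30·220702 + 5961 = 6627021 → 292000264/6627021
APPEND 33: p_6 = 33·292000264 + 9724587 = 9645733299, q_6 = 33·6627021 + 220702 = 218912395 → 9645733299/218912395
APPEND 5: p_7 = 5·9645733299 + 292000264 = 48520666759, q_7 = 5·218912395 + 6627021 = 1101188996 → 48520666759/1101188996
APPEND 4: p_8 = 4·48520666759 + 9645733299 = 203728400335, q_8 = 4·1101188996 + 218912395 = 4623668379 → 203728400335/4623668379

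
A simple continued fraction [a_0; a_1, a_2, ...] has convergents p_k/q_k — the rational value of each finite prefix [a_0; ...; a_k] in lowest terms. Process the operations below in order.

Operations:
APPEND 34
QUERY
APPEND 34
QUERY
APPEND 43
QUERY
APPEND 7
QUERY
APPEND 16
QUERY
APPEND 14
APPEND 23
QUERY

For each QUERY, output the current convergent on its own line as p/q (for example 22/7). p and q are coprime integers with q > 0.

34/1
1157/34
49785/1463
349652/10275
5644217/165863
1831124087/53810074

APPEND 34: p_0 = 34·1 + 0 = 34, q_0 = 34·0 + 1 = 1 → 34/1
APPEND 34: p_1 = 34·34 + 1 = 1157, q_1 = 34·1 + 0 = 34 → 1157/34
APPEND 43: p_2 = 43·1157 + 34 = 49785, q_2 = 43·34 + 1 = 1463 → 49785/1463
APPEND 7: p_3 = 7·49785 + 1157 = 349652, q_3 = 7·1463 + 34 = 10275 → 349652/10275
APPEND 16: p_4 = 16·349652 + 49785 = 5644217, q_4 = 16·10275 + 1463 = 165863 → 5644217/165863
APPEND 14: p_5 = 14·5644217 + 349652 = 79368690, q_5 = 14·165863 + 10275 = 2332357 → 79368690/2332357
APPEND 23: p_6 = 23·79368690 + 5644217 = 1831124087, q_6 = 23·2332357 + 165863 = 53810074 → 1831124087/53810074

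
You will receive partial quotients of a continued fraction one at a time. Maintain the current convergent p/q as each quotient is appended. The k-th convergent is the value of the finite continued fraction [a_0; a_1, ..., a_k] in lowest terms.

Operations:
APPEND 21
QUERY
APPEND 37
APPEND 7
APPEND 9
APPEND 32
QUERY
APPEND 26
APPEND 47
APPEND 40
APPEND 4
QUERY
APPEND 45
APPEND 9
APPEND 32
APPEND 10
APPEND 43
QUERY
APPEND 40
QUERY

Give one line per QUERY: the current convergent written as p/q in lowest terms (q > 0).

21/1
1604859/76324
316546863164/15054358535
1794012755777345170/85319787951407061
71802134956809836689/3414771109762188859

APPEND 21: p_0 = 21·1 + 0 = 21, q_0 = 21·0 + 1 = 1 → 21/1
APPEND 37: p_1 = 37·21 + 1 = 778, q_1 = 37·1 + 0 = 37 → 778/37
APPEND 7: p_2 = 7·778 + 21 = 5467, q_2 = 7·37 + 1 = 260 → 5467/260
APPEND 9: p_3 = 9·5467 + 778 = 49981, q_3 = 9·260 + 37 = 2377 → 49981/2377
APPEND 32: p_4 = 32·49981 + 5467 = 1604859, q_4 = 32·2377 + 260 = 76324 → 1604859/76324
APPEND 26: p_5 = 26·1604859 + 49981 = 41776315, q_5 = 26·76324 + 2377 = 1986801 → 41776315/1986801
APPEND 47: p_6 = 47·41776315 + 1604859 = 1965091664, q_6 = 47·1986801 + 76324 = 93455971 → 1965091664/93455971
APPEND 40: p_7 = 40·1965091664 + 41776315 = 78645442875, q_7 = 40·93455971 + 1986801 = 3740225641 → 78645442875/3740225641
APPEND 4: p_8 = 4·78645442875 + 1965091664 = 316546863164, q_8 = 4·3740225641 + 93455971 = 15054358535 → 316546863164/15054358535
APPEND 45: p_9 = 45·316546863164 + 78645442875 = 14323254285255, q_9 = 45·15054358535 + 3740225641 = 681186359716 → 14323254285255/681186359716
APPEND 9: p_10 = 9·14323254285255 + 316546863164 = 129225835430459, q_10 = 9·681186359716 + 15054358535 = 6145731595979 → 129225835430459/6145731595979
APPEND 32: p_11 = 32·129225835430459 + 14323254285255 = 4149549988059943, q_11 = 32·6145731595979 + 681186359716 = 197344597431044 → 4149549988059943/197344597431044
APPEND 10: p_12 = 10·4149549988059943 + 129225835430459 = 41624725716029889, q_12 = 10·197344597431044 + 6145731595979 = 1979591705906419 → 41624725716029889/1979591705906419
APPEND 43: p_13 = 43·41624725716029889 + 4149549988059943 = 1794012755777345170, q_13 = 43·1979591705906419 + 197344597431044 = 85319787951407061 → 1794012755777345170/85319787951407061
APPEND 40: p_14 = 40·1794012755777345170 + 41624725716029889 = 71802134956809836689, q_14 = 40·85319787951407061 + 1979591705906419 = 3414771109762188859 → 71802134956809836689/3414771109762188859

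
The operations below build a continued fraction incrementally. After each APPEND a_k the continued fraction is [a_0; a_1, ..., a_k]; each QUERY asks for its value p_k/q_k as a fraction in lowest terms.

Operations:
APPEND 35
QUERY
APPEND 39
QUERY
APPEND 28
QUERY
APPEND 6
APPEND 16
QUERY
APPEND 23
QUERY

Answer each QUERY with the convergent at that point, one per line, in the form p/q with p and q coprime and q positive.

35/1
1366/39
38283/1093
3735307/106645
86143125/2459432

APPEND 35: p_0 = 35·1 + 0 = 35, q_0 = 35·0 + 1 = 1 → 35/1
APPEND 39: p_1 = 39·35 + 1 = 1366, q_1 = 39·1 + 0 = 39 → 1366/39
APPEND 28: p_2 = 28·1366 + 35 = 38283, q_2 = 28·39 + 1 = 1093 → 38283/1093
APPEND 6: p_3 = 6·38283 + 1366 = 231064, q_3 = 6·1093 + 39 = 6597 → 231064/6597
APPEND 16: p_4 = 16·231064 + 38283 = 3735307, q_4 = 16·6597 + 1093 = 106645 → 3735307/106645
APPEND 23: p_5 = 23·3735307 + 231064 = 86143125, q_5 = 23·106645 + 6597 = 2459432 → 86143125/2459432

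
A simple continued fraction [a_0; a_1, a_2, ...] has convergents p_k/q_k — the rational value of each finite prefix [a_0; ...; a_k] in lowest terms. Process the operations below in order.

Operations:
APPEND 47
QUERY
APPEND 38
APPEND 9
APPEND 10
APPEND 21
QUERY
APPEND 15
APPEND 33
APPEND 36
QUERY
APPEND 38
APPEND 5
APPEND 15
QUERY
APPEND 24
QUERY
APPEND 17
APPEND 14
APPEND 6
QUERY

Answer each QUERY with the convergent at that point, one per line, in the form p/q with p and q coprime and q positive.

APPEND 47: p_0 = 47·1 + 0 = 47, q_0 = 47·0 + 1 = 1 → 47/1
APPEND 38: p_1 = 38·47 + 1 = 1787, q_1 = 38·1 + 0 = 38 → 1787/38
APPEND 9: p_2 = 9·1787 + 47 = 16130, q_2 = 9·38 + 1 = 343 → 16130/343
APPEND 10: p_3 = 10·16130 + 1787 = 163087, q_3 = 10·343 + 38 = 3468 → 163087/3468
APPEND 21: p_4 = 21·163087 + 16130 = 3440957, q_4 = 21·3468 + 343 = 73171 → 3440957/73171
APPEND 15: p_5 = 15·3440957 + 163087 = 51777442, q_5 = 15·73171 + 3468 = 1101033 → 51777442/1101033
APPEND 33: p_6 = 33·51777442 + 3440957 = 1712096543, q_6 = 33·1101033 + 73171 = 36407260 → 1712096543/36407260
APPEND 36: p_7 = 36·1712096543 + 51777442 = 61687252990, q_7 = 36·36407260 + 1101033 = 1311762393 → 61687252990/1311762393
APPEND 38: p_8 = 38·61687252990 + 1712096543 = 2345827710163, q_8 = 38·1311762393 + 36407260 = 49883378194 → 2345827710163/49883378194
APPEND 5: p_9 = 5·2345827710163 + 61687252990 = 11790825803805, q_9 = 5·49883378194 + 1311762393 = 250728653363 → 11790825803805/250728653363
APPEND 15: p_10 = 15·11790825803805 + 2345827710163 = 179208214767238, q_10 = 15·250728653363 + 49883378194 = 3810813178639 → 179208214767238/3810813178639
APPEND 24: p_11 = 24·179208214767238 + 11790825803805 = 4312787980217517, q_11 = 24·3810813178639 + 250728653363 = 91710244940699 → 4312787980217517/91710244940699
APPEND 17: p_12 = 17·4312787980217517 + 179208214767238 = 73496603878465027, q_12 = 17·91710244940699 + 3810813178639 = 1562884977170522 → 73496603878465027/1562884977170522
APPEND 14: p_13 = 14·73496603878465027 + 4312787980217517 = 1033265242278727895, q_13 = 14·1562884977170522 + 91710244940699 = 21972099925328007 → 1033265242278727895/21972099925328007
APPEND 6: p_14 = 6·1033265242278727895 + 73496603878465027 = 6273088057550832397, q_14 = 6·21972099925328007 + 1562884977170522 = 133395484529138564 → 6273088057550832397/133395484529138564

47/1
3440957/73171
61687252990/1311762393
179208214767238/3810813178639
4312787980217517/91710244940699
6273088057550832397/133395484529138564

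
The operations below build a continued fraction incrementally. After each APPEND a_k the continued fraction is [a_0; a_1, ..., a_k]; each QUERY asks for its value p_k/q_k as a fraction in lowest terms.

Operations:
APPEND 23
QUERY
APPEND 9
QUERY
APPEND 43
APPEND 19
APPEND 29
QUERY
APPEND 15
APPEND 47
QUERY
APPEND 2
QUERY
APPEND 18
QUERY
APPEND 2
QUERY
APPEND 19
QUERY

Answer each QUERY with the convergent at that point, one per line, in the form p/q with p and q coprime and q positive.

23/1
208/9
4955816/214437
3506823403/151739429
7088154627/306702794
131093606689/5672389721
269275368005/11651482236
5247325598784/227050552205

APPEND 23: p_0 = 23·1 + 0 = 23, q_0 = 23·0 + 1 = 1 → 23/1
APPEND 9: p_1 = 9·23 + 1 = 208, q_1 = 9·1 + 0 = 9 → 208/9
APPEND 43: p_2 = 43·208 + 23 = 8967, q_2 = 43·9 + 1 = 388 → 8967/388
APPEND 19: p_3 = 19·8967 + 208 = 170581, q_3 = 19·388 + 9 = 7381 → 170581/7381
APPEND 29: p_4 = 29·170581 + 8967 = 4955816, q_4 = 29·7381 + 388 = 214437 → 4955816/214437
APPEND 15: p_5 = 15·4955816 + 170581 = 74507821, q_5 = 15·214437 + 7381 = 3223936 → 74507821/3223936
APPEND 47: p_6 = 47·74507821 + 4955816 = 3506823403, q_6 = 47·3223936 + 214437 = 151739429 → 3506823403/151739429
APPEND 2: p_7 = 2·3506823403 + 74507821 = 7088154627, q_7 = 2·151739429 + 3223936 = 306702794 → 7088154627/306702794
APPEND 18: p_8 = 18·7088154627 + 3506823403 = 131093606689, q_8 = 18·306702794 + 151739429 = 5672389721 → 131093606689/5672389721
APPEND 2: p_9 = 2·131093606689 + 7088154627 = 269275368005, q_9 = 2·5672389721 + 306702794 = 11651482236 → 269275368005/11651482236
APPEND 19: p_10 = 19·269275368005 + 131093606689 = 5247325598784, q_10 = 19·11651482236 + 5672389721 = 227050552205 → 5247325598784/227050552205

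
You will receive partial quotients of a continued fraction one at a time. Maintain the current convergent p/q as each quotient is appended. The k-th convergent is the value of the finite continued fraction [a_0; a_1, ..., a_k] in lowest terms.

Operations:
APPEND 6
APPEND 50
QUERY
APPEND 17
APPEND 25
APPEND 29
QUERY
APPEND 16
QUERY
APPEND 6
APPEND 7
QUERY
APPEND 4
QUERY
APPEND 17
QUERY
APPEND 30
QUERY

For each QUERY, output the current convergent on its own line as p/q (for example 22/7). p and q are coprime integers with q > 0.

APPEND 6: p_0 = 6·1 + 0 = 6, q_0 = 6·0 + 1 = 1 → 6/1
APPEND 50: p_1 = 50·6 + 1 = 301, q_1 = 50·1 + 0 = 50 → 301/50
APPEND 17: p_2 = 17·301 + 6 = 5123, q_2 = 17·50 + 1 = 851 → 5123/851
APPEND 25: p_3 = 25·5123 + 301 = 128376, q_3 = 25·851 + 50 = 21325 → 128376/21325
APPEND 29: p_4 = 29·128376 + 5123 = 3728027, q_4 = 29·21325 + 851 = 619276 → 3728027/619276
APPEND 16: p_5 = 16·3728027 + 128376 = 59776808, q_5 = 16·619276 + 21325 = 9929741 → 59776808/9929741
APPEND 6: p_6 = 6·59776808 + 3728027 = 362388875, q_6 = 6·9929741 + 619276 = 60197722 → 362388875/60197722
APPEND 7: p_7 = 7·362388875 + 59776808 = 2596498933, q_7 = 7·60197722 + 9929741 = 431313795 → 2596498933/431313795
APPEND 4: p_8 = 4·2596498933 + 362388875 = 10748384607, q_8 = 4·431313795 + 60197722 = 1785452902 → 10748384607/1785452902
APPEND 17: p_9 = 17·10748384607 + 2596498933 = 185319037252, q_9 = 17·1785452902 + 431313795 = 30784013129 → 185319037252/30784013129
APPEND 30: p_10 = 30·185319037252 + 10748384607 = 5570319502167, q_10 = 30·30784013129 + 1785452902 = 925305846772 → 5570319502167/925305846772

301/50
3728027/619276
59776808/9929741
2596498933/431313795
10748384607/1785452902
185319037252/30784013129
5570319502167/925305846772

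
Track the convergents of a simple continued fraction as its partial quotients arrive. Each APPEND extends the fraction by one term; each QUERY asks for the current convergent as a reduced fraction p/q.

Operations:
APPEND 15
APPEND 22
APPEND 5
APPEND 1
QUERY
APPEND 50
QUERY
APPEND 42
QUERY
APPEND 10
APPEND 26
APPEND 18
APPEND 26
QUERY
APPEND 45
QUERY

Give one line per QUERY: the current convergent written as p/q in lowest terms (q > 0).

APPEND 15: p_0 = 15·1 + 0 = 15, q_0 = 15·0 + 1 = 1 → 15/1
APPEND 22: p_1 = 22·15 + 1 = 331, q_1 = 22·1 + 0 = 22 → 331/22
APPEND 5: p_2 = 5·331 + 15 = 1670, q_2 = 5·22 + 1 = 111 → 1670/111
APPEND 1: p_3 = 1·1670 + 331 = 2001, q_3 = 1·111 + 22 = 133 → 2001/133
APPEND 50: p_4 = 50·2001 + 1670 = 101720, q_4 = 50·133 + 111 = 6761 → 101720/6761
APPEND 42: p_5 = 42·101720 + 2001 = 4274241, q_5 = 42·6761 + 133 = 284095 → 4274241/284095
APPEND 10: p_6 = 10·4274241 + 101720 = 42844130, q_6 = 10·284095 + 6761 = 2847711 → 42844130/2847711
APPEND 26: p_7 = 26·42844130 + 4274241 = 1118221621, q_7 = 26·2847711 + 284095 = 74324581 → 1118221621/74324581
APPEND 18: p_8 = 18·1118221621 + 42844130 = 20170833308, q_8 = 18·74324581 + 2847711 = 1340690169 → 20170833308/1340690169
APPEND 26: p_9 = 26·20170833308 + 1118221621 = 525559887629, q_9 = 26·1340690169 + 74324581 = 34932268975 → 525559887629/34932268975
APPEND 45: p_10 = 45·525559887629 + 20170833308 = 23670365776613, q_10 = 45·34932268975 + 1340690169 = 1573292794044 → 23670365776613/1573292794044

2001/133
101720/6761
4274241/284095
525559887629/34932268975
23670365776613/1573292794044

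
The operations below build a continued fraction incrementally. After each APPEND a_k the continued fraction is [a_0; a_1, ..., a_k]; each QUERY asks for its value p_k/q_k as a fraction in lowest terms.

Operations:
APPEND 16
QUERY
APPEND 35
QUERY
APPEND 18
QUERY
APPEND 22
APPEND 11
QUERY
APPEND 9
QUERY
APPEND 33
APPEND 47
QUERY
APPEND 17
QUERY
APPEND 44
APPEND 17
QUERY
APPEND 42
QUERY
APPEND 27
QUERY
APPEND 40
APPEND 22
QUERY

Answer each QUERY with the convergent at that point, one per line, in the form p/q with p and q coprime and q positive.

APPEND 16: p_0 = 16·1 + 0 = 16, q_0 = 16·0 + 1 = 1 → 16/1
APPEND 35: p_1 = 35·16 + 1 = 561, q_1 = 35·1 + 0 = 35 → 561/35
APPEND 18: p_2 = 18·561 + 16 = 10114, q_2 = 18·35 + 1 = 631 → 10114/631
APPEND 22: p_3 = 22·10114 + 561 = 223069, q_3 = 22·631 + 35 = 13917 → 223069/13917
APPEND 11: p_4 = 11·223069 + 10114 = 2463873, q_4 = 11·13917 + 631 = 153718 → 2463873/153718
APPEND 9: p_5 = 9·2463873 + 223069 = 22397926, q_5 = 9·153718 + 13917 = 1397379 → 22397926/1397379
APPEND 33: p_6 = 33·22397926 + 2463873 = 741595431, q_6 = 33·1397379 + 153718 = 46267225 → 741595431/46267225
APPEND 47: p_7 = 47·741595431 + 22397926 = 34877383183, q_7 = 47·46267225 + 1397379 = 2175956954 → 34877383183/2175956954
APPEND 17: p_8 = 17·34877383183 + 741595431 = 593657109542, q_8 = 17·2175956954 + 46267225 = 37037535443 → 593657109542/37037535443
APPEND 44: p_9 = 44·593657109542 + 34877383183 = 26155790203031, q_9 = 44·37037535443 + 2175956954 = 1631827516446 → 26155790203031/1631827516446
APPEND 17: p_10 = 17·26155790203031 + 593657109542 = 445242090561069, q_10 = 17·1631827516446 + 37037535443 = 27778105315025 → 445242090561069/27778105315025
APPEND 42: p_11 = 42·445242090561069 + 26155790203031 = 18726323593767929, q_11 = 42·27778105315025 + 1631827516446 = 1168312250747496 → 18726323593767929/1168312250747496
APPEND 27: p_12 = 27·18726323593767929 + 445242090561069 = 506055979122295152, q_12 = 27·1168312250747496 + 27778105315025 = 31572208875497417 → 506055979122295152/31572208875497417
APPEND 40: p_13 = 40·506055979122295152 + 18726323593767929 = 20260965488485574009, q_13 = 40·31572208875497417 + 1168312250747496 = 1264056667270644176 → 20260965488485574009/1264056667270644176
APPEND 22: p_14 = 22·20260965488485574009 + 506055979122295152 = 446247296725804923350, q_14 = 22·1264056667270644176 + 31572208875497417 = 27840818888829669289 → 446247296725804923350/27840818888829669289

16/1
561/35
10114/631
2463873/153718
22397926/1397379
34877383183/2175956954
593657109542/37037535443
445242090561069/27778105315025
18726323593767929/1168312250747496
506055979122295152/31572208875497417
446247296725804923350/27840818888829669289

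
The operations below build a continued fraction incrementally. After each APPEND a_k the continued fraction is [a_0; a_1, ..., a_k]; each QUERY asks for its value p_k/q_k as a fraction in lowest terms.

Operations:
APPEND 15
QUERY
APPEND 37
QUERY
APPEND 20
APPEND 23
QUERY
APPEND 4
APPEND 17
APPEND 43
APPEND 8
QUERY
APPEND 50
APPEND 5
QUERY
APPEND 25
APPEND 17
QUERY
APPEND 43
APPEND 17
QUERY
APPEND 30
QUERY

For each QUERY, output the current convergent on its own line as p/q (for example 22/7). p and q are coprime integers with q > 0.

APPEND 15: p_0 = 15·1 + 0 = 15, q_0 = 15·0 + 1 = 1 → 15/1
APPEND 37: p_1 = 37·15 + 1 = 556, q_1 = 37·1 + 0 = 37 → 556/37
APPEND 20: p_2 = 20·556 + 15 = 11135, q_2 = 20·37 + 1 = 741 → 11135/741
APPEND 23: p_3 = 23·11135 + 556 = 256661, q_3 = 23·741 + 37 = 17080 → 256661/17080
APPEND 4: p_4 = 4·256661 + 11135 = 1037779, q_4 = 4·17080 + 741 = 69061 → 1037779/69061
APPEND 17: p_5 = 17·1037779 + 256661 = 17898904, q_5 = 17·69061 + 17080 = 1191117 → 17898904/1191117
APPEND 43: p_6 = 43·17898904 + 1037779 = 770690651, q_6 = 43·1191117 + 69061 = 51287092 → 770690651/51287092
APPEND 8: p_7 = 8·770690651 + 17898904 = 6183424112, q_7 = 8·51287092 + 1191117 = 411487853 → 6183424112/411487853
APPEND 50: p_8 = 50·6183424112 + 770690651 = 309941896251, q_8 = 50·411487853 + 51287092 = 20625679742 → 309941896251/20625679742
APPEND 5: p_9 = 5·309941896251 + 6183424112 = 1555892905367, q_9 = 5·20625679742 + 411487853 = 103539886563 → 1555892905367/103539886563
APPEND 25: p_10 = 25·1555892905367 + 309941896251 = 39207264530426, q_10 = 25·103539886563 + 20625679742 = 2609122843817 → 39207264530426/2609122843817
APPEND 17: p_11 = 17·39207264530426 + 1555892905367 = 668079389922609, q_11 = 17·2609122843817 + 103539886563 = 44458628231452 → 668079389922609/44458628231452
APPEND 43: p_12 = 43·668079389922609 + 39207264530426 = 28766621031202613, q_12 = 43·44458628231452 + 2609122843817 = 1914330136796253 → 28766621031202613/1914330136796253
APPEND 17: p_13 = 17·28766621031202613 + 668079389922609 = 489700636920367030, q_13 = 17·1914330136796253 + 44458628231452 = 32588070953767753 → 489700636920367030/32588070953767753
APPEND 30: p_14 = 30·489700636920367030 + 28766621031202613 = 14719785728642213513, q_14 = 30·32588070953767753 + 1914330136796253 = 979556458749828843 → 14719785728642213513/979556458749828843

15/1
556/37
256661/17080
6183424112/411487853
1555892905367/103539886563
668079389922609/44458628231452
489700636920367030/32588070953767753
14719785728642213513/979556458749828843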